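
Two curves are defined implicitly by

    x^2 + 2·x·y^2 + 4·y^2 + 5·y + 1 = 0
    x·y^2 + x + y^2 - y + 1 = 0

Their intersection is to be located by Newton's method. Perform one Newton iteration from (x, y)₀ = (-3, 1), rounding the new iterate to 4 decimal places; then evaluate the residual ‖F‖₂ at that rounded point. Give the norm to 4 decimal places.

16.2472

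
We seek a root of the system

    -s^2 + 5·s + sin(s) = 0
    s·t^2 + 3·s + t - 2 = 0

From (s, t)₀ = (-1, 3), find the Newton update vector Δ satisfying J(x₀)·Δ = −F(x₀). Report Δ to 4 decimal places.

(0.9073, -0.0224)

At (-1, 3): F = (-6.841471, -11.0000).
Jacobian J = [[-2·s + cos(s) + 5, 0], [t^2 + 3, 2·s·t + 1]].
At the point, J = [[7.540302, 0.0000], [12.0000, -5.0000]] (det J = -37.701512).
Solving J·Δ = −F gives Δ = (0.9073, -0.0224).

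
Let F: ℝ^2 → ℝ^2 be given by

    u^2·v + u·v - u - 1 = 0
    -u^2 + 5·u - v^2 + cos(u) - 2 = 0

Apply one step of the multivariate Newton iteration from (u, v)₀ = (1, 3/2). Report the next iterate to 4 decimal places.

(0.7583, 1.4229)

At (1, 3/2): F = (1.0000, 0.290302).
Jacobian J = [[2·u·v + v - 1, u^2 + u], [-2·u - sin(u) + 5, -2·v]].
At the point, J = [[3.5000, 2.0000], [2.158529, -3.0000]] (det J = -14.817058).
Solving J·Δ = −F gives Δ = (-0.2417, -0.0771).
Then the next iterate is (u, v)₁ = (0.7583, 1.4229).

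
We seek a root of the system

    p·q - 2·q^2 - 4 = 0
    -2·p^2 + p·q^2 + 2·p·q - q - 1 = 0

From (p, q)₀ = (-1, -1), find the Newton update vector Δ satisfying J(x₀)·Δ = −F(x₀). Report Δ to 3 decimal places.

(1.000, 2.000)

At (-1, -1): F = (-5.000, -1.000).
Jacobian J = [[q, p - 4·q], [-4·p + q^2 + 2·q, 2·p·q + 2·p - 1]].
At the point, J = [[-1.000, 3.000], [3.000, -1.000]] (det J = -8.000).
Solving J·Δ = −F gives Δ = (1.000, 2.000).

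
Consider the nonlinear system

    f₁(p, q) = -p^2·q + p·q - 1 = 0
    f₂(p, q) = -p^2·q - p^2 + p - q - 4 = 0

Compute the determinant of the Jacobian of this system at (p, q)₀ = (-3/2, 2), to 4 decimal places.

11.5000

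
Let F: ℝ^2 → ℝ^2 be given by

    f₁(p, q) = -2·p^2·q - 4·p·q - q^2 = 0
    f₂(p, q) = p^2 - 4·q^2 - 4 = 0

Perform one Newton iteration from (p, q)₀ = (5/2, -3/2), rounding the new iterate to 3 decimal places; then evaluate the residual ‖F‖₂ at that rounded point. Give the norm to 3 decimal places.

At (5/2, -3/2): F = (31.500, -6.750).
Jacobian J = [[-4·p·q - 4·q, -2·p^2 - 4·p - 2·q], [2·p, -8·q]].
At the point, J = [[21.000, -19.500], [5.000, 12.000]] (det J = 349.500).
Solving J·Δ = −F gives Δ = (-0.705, 0.856).
Then the next iterate is (p, q)₁ = (1.795, -0.644).
Re-evaluating at (1.795, -0.644): F = (8.35915, -2.43692), so ‖F‖₂ = 8.707.

8.707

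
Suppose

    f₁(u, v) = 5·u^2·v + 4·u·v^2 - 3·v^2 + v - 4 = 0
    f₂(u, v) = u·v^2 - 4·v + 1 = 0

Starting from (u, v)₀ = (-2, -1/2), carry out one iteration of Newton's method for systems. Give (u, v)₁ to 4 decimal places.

At (-2, -1/2): F = (-17.2500, 2.5000).
Jacobian J = [[10·u·v + 4·v^2, 5·u^2 + 8·u·v - 6·v + 1], [v^2, 2·u·v - 4]].
At the point, J = [[11.0000, 32.0000], [0.2500, -2.0000]] (det J = -30.0000).
Solving J·Δ = −F gives Δ = (-1.5167, 1.0604).
Then the next iterate is (u, v)₁ = (-3.5167, 0.5604).

(-3.5167, 0.5604)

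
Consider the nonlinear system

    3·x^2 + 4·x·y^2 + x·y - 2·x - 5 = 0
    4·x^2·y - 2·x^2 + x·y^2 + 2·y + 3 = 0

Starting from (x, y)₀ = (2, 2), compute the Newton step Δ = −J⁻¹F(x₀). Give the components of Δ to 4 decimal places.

(-1.3929, 0.0000)

At (2, 2): F = (39.0000, 39.0000).
Jacobian J = [[6·x + 4·y^2 + y - 2, 8·x·y + x], [8·x·y - 4·x + y^2, 4·x^2 + 2·x·y + 2]].
At the point, J = [[28.0000, 34.0000], [28.0000, 26.0000]] (det J = -224.0000).
Solving J·Δ = −F gives Δ = (-1.3929, 0.0000).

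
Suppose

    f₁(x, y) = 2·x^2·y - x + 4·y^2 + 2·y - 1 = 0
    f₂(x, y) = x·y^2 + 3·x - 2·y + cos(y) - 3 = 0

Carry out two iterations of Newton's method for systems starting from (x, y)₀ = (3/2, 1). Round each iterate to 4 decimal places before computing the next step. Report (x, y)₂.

At (3/2, 1): F = (8.0000, 1.540302).
Jacobian J = [[4·x·y - 1, 2·x^2 + 8·y + 2], [y^2 + 3, 2·x·y - sin(y) - 2]].
At the point, J = [[5.0000, 14.5000], [4.0000, 0.158529]] (det J = -57.207355).
Solving J·Δ = −F gives Δ = (-0.3682, -0.4247).
Then the next iterate is (x, y)₁ = (1.1318, 0.5753).
Round to (1.1318, 0.5753) and repeat: F = (1.816566, 0.458421), J = [[1.604498, 9.164342], [3.330970, -1.241837]].
Δ = (-0.1986, -0.1635), so (x, y)₂ = (0.9332, 0.4118).

(0.9332, 0.4118)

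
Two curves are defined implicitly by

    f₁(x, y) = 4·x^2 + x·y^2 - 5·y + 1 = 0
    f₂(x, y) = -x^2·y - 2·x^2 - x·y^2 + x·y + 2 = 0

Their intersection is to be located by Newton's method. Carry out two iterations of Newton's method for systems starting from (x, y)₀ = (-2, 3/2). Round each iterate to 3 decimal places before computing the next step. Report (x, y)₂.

At (-2, 3/2): F = (5.000, -10.500).
Jacobian J = [[8·x + y^2, 2·x·y - 5], [-2·x·y - 4·x - y^2 + y, -x^2 - 2·x·y + x]].
At the point, J = [[-13.750, -11.000], [13.250, 0.000]] (det J = 145.750).
Solving J·Δ = −F gives Δ = (0.792, -0.536).
Then the next iterate is (x, y)₁ = (-1.208, 0.964).
Round to (-1.208, 0.964) and repeat: F = (0.89447, -2.36718), J = [[-8.73470, -7.32902], [7.19573, -0.33824]].
Δ = (0.317, -0.256), so (x, y)₂ = (-0.891, 0.708).

(-0.891, 0.708)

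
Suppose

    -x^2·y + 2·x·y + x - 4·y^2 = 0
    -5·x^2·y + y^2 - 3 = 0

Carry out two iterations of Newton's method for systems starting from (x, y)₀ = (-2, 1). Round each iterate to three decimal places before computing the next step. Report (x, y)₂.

(-0.379, 0.256)

At (-2, 1): F = (-14.000, -22.000).
Jacobian J = [[-2·x·y + 2·y + 1, -x^2 + 2·x - 8·y], [-10·x·y, -5·x^2 + 2·y]].
At the point, J = [[7.000, -16.000], [20.000, -18.000]] (det J = 194.000).
Solving J·Δ = −F gives Δ = (0.515, -0.649).
Then the next iterate is (x, y)₁ = (-1.485, 0.351).
Round to (-1.485, 0.351) and repeat: F = (-3.79431, -6.74697), J = [[2.74447, -7.98323], [5.21235, -10.32413]].
Δ = (1.106, -0.095), so (x, y)₂ = (-0.379, 0.256).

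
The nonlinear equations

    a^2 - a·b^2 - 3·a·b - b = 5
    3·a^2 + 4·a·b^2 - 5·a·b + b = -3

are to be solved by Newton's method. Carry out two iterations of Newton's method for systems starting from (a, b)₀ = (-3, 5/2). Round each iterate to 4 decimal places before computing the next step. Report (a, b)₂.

(-0.6232, 2.1862)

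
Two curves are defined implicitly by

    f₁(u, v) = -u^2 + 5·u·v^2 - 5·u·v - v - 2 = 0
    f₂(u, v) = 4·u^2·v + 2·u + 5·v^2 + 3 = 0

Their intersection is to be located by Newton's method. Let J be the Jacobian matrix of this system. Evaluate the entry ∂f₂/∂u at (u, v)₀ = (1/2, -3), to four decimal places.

-10.0000

∂f₂/∂u = 8·u·v + 2.
At (1/2, -3) this is -10.0000.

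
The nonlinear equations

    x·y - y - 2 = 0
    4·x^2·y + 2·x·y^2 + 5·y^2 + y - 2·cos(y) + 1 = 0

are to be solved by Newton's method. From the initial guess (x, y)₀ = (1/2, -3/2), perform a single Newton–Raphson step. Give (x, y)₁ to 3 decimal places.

At (1/2, -3/2): F = (-1.250, 11.35853).
Jacobian J = [[y, x - 1], [8·x·y + 2·y^2, 4·x^2 + 4·x·y + 10·y + 2·sin(y) + 1]].
At the point, J = [[-1.500, -0.500], [-1.500, -17.99499]] (det J = 26.24248).
Solving J·Δ = −F gives Δ = (-1.074, 0.721).
Then the next iterate is (x, y)₁ = (-0.574, -0.779).

(-0.574, -0.779)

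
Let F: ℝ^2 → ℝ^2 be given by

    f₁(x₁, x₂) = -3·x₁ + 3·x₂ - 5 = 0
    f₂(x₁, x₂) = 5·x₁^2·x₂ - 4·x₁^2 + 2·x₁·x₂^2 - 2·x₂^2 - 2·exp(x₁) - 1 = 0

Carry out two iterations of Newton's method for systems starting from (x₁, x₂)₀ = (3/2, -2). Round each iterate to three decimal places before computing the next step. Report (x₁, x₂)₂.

At (3/2, -2): F = (-15.500, -37.46338).
Jacobian J = [[-3, 3], [10·x₁·x₂ - 8·x₁ + 2·x₂^2 - 2·exp(x₁), 5·x₁^2 + 4·x₁·x₂ - 4·x₂]].
At the point, J = [[-3.000, 3.000], [-42.96338, 7.250]] (det J = 107.14013).
Solving J·Δ = −F gives Δ = (0.000, 5.167).
Then the next iterate is (x₁, x₂)₁ = (1.500, 3.167).
Round to (1.500, 3.167) and repeat: F = (0.001, 26.69526), J = [[-3.000, 3.000], [46.60140, 17.584]].
Δ = (-0.416, -0.416), so (x₁, x₂)₂ = (1.084, 2.751).

(1.084, 2.751)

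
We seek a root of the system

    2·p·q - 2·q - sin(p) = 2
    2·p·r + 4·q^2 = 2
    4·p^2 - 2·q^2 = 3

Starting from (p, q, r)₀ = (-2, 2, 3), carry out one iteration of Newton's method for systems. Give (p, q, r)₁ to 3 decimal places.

At (-2, 2, 3): F = (-13.09070, 2.000, 5.000).
Jacobian J = [[2·q - cos(p), 2·p - 2, 0], [2·r, 8·q, 2·p], [8·p, -4·q, 0]].
At the point, J = [[4.41615, -6.000, 0.000], [6.000, 16.000, -4.000], [-16.000, -8.000, 0.000]] (det J = -525.31670).
Solving J·Δ = −F gives Δ = (1.026, -1.427, -3.668).
Then the next iterate is (p, q, r)₁ = (-0.974, 0.573, -0.668).

(-0.974, 0.573, -0.668)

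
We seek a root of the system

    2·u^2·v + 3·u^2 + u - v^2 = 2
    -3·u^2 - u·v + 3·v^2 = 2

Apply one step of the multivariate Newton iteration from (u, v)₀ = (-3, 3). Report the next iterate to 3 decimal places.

At (-3, 3): F = (67.000, 7.000).
Jacobian J = [[4·u·v + 6·u + 1, 2·u^2 - 2·v], [-6·u - v, -u + 6·v]].
At the point, J = [[-53.000, 12.000], [15.000, 21.000]] (det J = -1293.000).
Solving J·Δ = −F gives Δ = (1.023, -1.064).
Then the next iterate is (u, v)₁ = (-1.977, 1.936).

(-1.977, 1.936)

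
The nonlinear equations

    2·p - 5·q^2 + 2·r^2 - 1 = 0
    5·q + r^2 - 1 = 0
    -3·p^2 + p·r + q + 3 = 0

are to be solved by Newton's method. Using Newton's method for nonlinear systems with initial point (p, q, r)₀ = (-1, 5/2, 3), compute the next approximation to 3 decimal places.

(-0.991, 0.865, 0.946)

At (-1, 5/2, 3): F = (-16.250, 20.500, -0.500).
Jacobian J = [[2, -10·q, 4·r], [0, 5, 2·r], [-6·p + r, 1, p]].
At the point, J = [[2.000, -25.000, 12.000], [0.000, 5.000, 6.000], [9.000, 1.000, -1.000]] (det J = -1912.000).
Solving J·Δ = −F gives Δ = (0.009, -1.635, -2.054).
Then the next iterate is (p, q, r)₁ = (-0.991, 0.865, 0.946).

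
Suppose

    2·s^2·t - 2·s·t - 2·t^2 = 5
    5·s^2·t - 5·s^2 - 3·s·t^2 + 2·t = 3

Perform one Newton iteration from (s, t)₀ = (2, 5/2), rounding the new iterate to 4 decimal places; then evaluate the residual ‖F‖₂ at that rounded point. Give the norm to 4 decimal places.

At (2, 5/2): F = (-7.5000, -5.5000).
Jacobian J = [[4·s·t - 2·t, 2·s^2 - 2·s - 4·t], [10·s·t - 10·s - 3·t^2, 5·s^2 - 6·s·t + 2]].
At the point, J = [[15.0000, -6.0000], [11.2500, -8.0000]] (det J = -52.5000).
Solving J·Δ = −F gives Δ = (0.5143, 0.0357).
Then the next iterate is (s, t)₁ = (2.5143, 2.5357).
Re-evaluating at (2.5143, 2.5357): F = (1.449322, 2.113462), so ‖F‖₂ = 2.5627.

2.5627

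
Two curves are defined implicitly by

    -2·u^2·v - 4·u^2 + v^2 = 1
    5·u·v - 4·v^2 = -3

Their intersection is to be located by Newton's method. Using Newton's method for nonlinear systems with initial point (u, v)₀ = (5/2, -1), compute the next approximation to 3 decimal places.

At (5/2, -1): F = (-12.500, -13.500).
Jacobian J = [[-4·u·v - 8·u, -2·u^2 + 2·v], [5·v, 5·u - 8·v]].
At the point, J = [[-10.000, -14.500], [-5.000, 20.500]] (det J = -277.500).
Solving J·Δ = −F gives Δ = (-1.629, 0.261).
Then the next iterate is (u, v)₁ = (0.871, -0.739).

(0.871, -0.739)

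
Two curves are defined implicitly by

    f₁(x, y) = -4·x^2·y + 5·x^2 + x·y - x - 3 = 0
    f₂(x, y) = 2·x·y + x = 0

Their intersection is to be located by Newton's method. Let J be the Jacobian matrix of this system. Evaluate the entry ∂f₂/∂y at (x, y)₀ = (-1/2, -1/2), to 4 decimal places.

∂f₂/∂y = 2·x.
At (-1/2, -1/2) this is -1.0000.

-1.0000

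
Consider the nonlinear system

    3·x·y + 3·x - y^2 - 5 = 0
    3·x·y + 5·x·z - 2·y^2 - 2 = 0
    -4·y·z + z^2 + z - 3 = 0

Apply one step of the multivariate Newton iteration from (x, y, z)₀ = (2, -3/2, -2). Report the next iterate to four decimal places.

(1.4765, -0.4484, -0.4710)

At (2, -3/2, -2): F = (-10.2500, -35.5000, -13.0000).
Jacobian J = [[3·y + 3, 3·x - 2·y, 0], [3·y + 5·z, 3·x - 4·y, 5·x], [0, -4·z, -4·y + 2·z + 1]].
At the point, J = [[-1.5000, 9.0000, 0.0000], [-14.5000, 12.0000, 10.0000], [0.0000, 8.0000, 3.0000]] (det J = 457.5000).
Solving J·Δ = −F gives Δ = (-0.5235, 1.0516, 1.5290).
Then the next iterate is (x, y, z)₁ = (1.4765, -0.4484, -0.4710).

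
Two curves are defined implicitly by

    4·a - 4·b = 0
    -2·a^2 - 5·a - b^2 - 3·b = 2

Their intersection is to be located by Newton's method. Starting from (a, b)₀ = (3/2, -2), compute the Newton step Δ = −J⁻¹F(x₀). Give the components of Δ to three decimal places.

(-0.850, 2.650)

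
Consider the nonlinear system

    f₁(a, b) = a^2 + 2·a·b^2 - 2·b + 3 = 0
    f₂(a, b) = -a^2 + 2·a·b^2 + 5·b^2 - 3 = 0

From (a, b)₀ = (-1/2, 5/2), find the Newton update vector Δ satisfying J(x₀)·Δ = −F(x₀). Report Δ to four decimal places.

(0.0239, -1.1036)

At (-1/2, 5/2): F = (-8.0000, 21.7500).
Jacobian J = [[2·a + 2·b^2, 4·a·b - 2], [-2·a + 2·b^2, 4·a·b + 10·b]].
At the point, J = [[11.5000, -7.0000], [13.5000, 20.0000]] (det J = 324.5000).
Solving J·Δ = −F gives Δ = (0.0239, -1.1036).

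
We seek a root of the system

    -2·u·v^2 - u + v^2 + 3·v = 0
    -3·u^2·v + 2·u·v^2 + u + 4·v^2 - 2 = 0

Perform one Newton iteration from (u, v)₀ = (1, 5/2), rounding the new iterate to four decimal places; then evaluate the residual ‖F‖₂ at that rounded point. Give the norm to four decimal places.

At (1, 5/2): F = (0.2500, 29.0000).
Jacobian J = [[-2·v^2 - 1, -4·u·v + 2·v + 3], [-6·u·v + 2·v^2 + 1, -3·u^2 + 4·u·v + 8·v]].
At the point, J = [[-13.5000, -2.0000], [-1.5000, 27.0000]] (det J = -367.5000).
Solving J·Δ = −F gives Δ = (0.1762, -1.0643).
Then the next iterate is (u, v)₁ = (1.1762, 1.4357).
Re-evaluating at (1.1762, 1.4357): F = (0.343286, 6.311344), so ‖F‖₂ = 6.3207.

6.3207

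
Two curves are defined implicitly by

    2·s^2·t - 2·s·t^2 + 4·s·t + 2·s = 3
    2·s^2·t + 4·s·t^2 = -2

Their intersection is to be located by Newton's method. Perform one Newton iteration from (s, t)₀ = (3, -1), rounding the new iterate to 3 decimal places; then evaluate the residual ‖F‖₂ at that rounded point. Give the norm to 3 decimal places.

9.552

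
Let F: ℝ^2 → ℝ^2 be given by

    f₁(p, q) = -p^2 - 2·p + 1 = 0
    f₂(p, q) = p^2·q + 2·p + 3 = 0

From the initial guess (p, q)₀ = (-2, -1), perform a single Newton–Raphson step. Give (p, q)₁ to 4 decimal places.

At (-2, -1): F = (1.0000, -5.0000).
Jacobian J = [[-2·p - 2, 0], [2·p·q + 2, p^2]].
At the point, J = [[2.0000, 0.0000], [6.0000, 4.0000]] (det J = 8.0000).
Solving J·Δ = −F gives Δ = (-0.5000, 2.0000).
Then the next iterate is (p, q)₁ = (-2.5000, 1.0000).

(-2.5000, 1.0000)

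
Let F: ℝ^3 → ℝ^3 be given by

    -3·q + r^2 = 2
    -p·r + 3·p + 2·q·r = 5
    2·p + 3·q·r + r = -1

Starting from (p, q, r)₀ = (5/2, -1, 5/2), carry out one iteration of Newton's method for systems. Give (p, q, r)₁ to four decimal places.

(-13.3534, 3.4138, 3.6983)

At (5/2, -1, 5/2): F = (7.2500, -8.7500, 1.0000).
Jacobian J = [[0, -3, 2·r], [-r + 3, 2·r, -p + 2·q], [2, 3·r, 3·q + 1]].
At the point, J = [[0.0000, -3.0000, 5.0000], [0.5000, 5.0000, -4.5000], [2.0000, 7.5000, -2.0000]] (det J = -7.2500).
Solving J·Δ = −F gives Δ = (-15.8534, 4.4138, 1.1983).
Then the next iterate is (p, q, r)₁ = (-13.3534, 3.4138, 3.6983).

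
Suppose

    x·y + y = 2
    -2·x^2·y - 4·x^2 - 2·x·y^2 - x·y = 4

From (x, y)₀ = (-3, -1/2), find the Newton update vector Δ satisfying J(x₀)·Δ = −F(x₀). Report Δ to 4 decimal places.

(0.8817, -0.7204)

At (-3, -1/2): F = (-1.0000, -31.0000).
Jacobian J = [[y, x + 1], [-4·x·y - 8·x - 2·y^2 - y, -2·x^2 - 4·x·y - x]].
At the point, J = [[-0.5000, -2.0000], [18.0000, -21.0000]] (det J = 46.5000).
Solving J·Δ = −F gives Δ = (0.8817, -0.7204).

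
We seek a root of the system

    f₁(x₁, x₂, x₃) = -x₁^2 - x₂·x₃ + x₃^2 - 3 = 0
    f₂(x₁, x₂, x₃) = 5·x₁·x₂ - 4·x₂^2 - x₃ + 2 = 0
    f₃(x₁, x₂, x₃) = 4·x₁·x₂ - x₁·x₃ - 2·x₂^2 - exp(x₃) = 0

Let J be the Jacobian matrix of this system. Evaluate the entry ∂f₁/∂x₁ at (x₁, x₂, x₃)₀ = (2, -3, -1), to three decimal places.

∂f₁/∂x₁ = -2·x₁.
At (2, -3, -1) this is -4.000.

-4.000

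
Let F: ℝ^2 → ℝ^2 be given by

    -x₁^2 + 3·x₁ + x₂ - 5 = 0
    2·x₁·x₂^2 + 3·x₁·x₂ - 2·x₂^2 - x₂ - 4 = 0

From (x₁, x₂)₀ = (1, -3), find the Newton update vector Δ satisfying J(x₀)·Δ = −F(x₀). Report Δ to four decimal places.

At (1, -3): F = (-6.0000, -10.0000).
Jacobian J = [[-2·x₁ + 3, 1], [2·x₂^2 + 3·x₂, 4·x₁·x₂ + 3·x₁ - 4·x₂ - 1]].
At the point, J = [[1.0000, 1.0000], [9.0000, 2.0000]] (det J = -7.0000).
Solving J·Δ = −F gives Δ = (-0.2857, 6.2857).

(-0.2857, 6.2857)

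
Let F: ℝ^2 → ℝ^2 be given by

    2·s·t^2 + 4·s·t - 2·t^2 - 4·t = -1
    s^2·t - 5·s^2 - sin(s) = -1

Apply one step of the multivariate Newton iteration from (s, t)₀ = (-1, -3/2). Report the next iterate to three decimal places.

At (-1, -3/2): F = (4.000, -4.65853).
Jacobian J = [[2·t^2 + 4·t, 4·s·t + 4·s - 4·t - 4], [2·s·t - 10·s - cos(s), s^2]].
At the point, J = [[-1.500, 4.000], [12.45970, 1.000]] (det J = -51.33879).
Solving J·Δ = −F gives Δ = (0.441, -0.835).
Then the next iterate is (s, t)₁ = (-0.559, -2.335).

(-0.559, -2.335)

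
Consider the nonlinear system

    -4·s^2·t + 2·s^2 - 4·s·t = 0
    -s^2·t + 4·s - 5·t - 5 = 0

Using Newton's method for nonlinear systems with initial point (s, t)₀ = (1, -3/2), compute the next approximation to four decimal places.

(0.7368, -0.4737)

At (1, -3/2): F = (14.0000, 8.0000).
Jacobian J = [[-8·s·t + 4·s - 4·t, -4·s^2 - 4·s], [-2·s·t + 4, -s^2 - 5]].
At the point, J = [[22.0000, -8.0000], [7.0000, -6.0000]] (det J = -76.0000).
Solving J·Δ = −F gives Δ = (-0.2632, 1.0263).
Then the next iterate is (s, t)₁ = (0.7368, -0.4737).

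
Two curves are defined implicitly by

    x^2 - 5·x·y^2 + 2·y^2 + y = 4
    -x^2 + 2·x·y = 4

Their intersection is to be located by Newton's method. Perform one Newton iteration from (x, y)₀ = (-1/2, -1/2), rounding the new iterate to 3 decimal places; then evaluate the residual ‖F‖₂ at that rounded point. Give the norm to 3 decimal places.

At (-1/2, -1/2): F = (-3.125, -3.750).
Jacobian J = [[2·x - 5·y^2, -10·x·y + 4·y + 1], [-2·x + 2·y, 2·x]].
At the point, J = [[-2.250, -3.500], [0.000, -1.000]] (det J = 2.250).
Solving J·Δ = −F gives Δ = (4.444, -3.750).
Then the next iterate is (x, y)₁ = (3.944, -4.250).
Re-evaluating at (3.944, -4.250): F = (-312.76236, -53.07914), so ‖F‖₂ = 317.234.

317.234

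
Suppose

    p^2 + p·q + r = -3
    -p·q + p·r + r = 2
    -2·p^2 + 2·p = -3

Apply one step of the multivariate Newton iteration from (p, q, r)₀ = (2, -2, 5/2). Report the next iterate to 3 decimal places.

At (2, -2, 5/2): F = (5.500, 9.500, -1.000).
Jacobian J = [[2·p + q, p, 1], [-q + r, -p, p + 1], [-4·p + 2, 0, 0]].
At the point, J = [[2.000, 2.000, 1.000], [4.500, -2.000, 3.000], [-6.000, 0.000, 0.000]] (det J = -48.000).
Solving J·Δ = −F gives Δ = (-0.167, -0.844, -3.479).
Then the next iterate is (p, q, r)₁ = (1.833, -2.844, -0.979).

(1.833, -2.844, -0.979)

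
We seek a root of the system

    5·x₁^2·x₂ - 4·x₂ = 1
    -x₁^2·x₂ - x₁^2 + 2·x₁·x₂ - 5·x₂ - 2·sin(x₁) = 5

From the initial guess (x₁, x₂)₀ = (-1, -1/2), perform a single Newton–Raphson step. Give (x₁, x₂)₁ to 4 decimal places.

(-0.6835, -0.5824)

At (-1, -1/2): F = (-1.5000, -0.317058).
Jacobian J = [[10·x₁·x₂, 5·x₁^2 - 4], [-2·x₁·x₂ - 2·x₁ + 2·x₂ - 2·cos(x₁), -x₁^2 + 2·x₁ - 5]].
At the point, J = [[5.0000, 1.0000], [-1.080605, -8.0000]] (det J = -38.919395).
Solving J·Δ = −F gives Δ = (0.3165, -0.0824).
Then the next iterate is (x₁, x₂)₁ = (-0.6835, -0.5824).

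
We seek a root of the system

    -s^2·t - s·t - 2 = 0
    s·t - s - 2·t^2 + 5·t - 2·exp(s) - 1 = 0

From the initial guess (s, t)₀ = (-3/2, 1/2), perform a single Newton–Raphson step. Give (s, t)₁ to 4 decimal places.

(1.7705, 1.6940)

At (-3/2, 1/2): F = (-2.3750, 1.303740).
Jacobian J = [[-2·s·t - t, -s^2 - s], [t - 2·exp(s) - 1, s - 4·t + 5]].
At the point, J = [[1.0000, -0.7500], [-0.946260, 1.5000]] (det J = 0.790305).
Solving J·Δ = −F gives Δ = (3.2705, 1.1940).
Then the next iterate is (s, t)₁ = (1.7705, 1.6940).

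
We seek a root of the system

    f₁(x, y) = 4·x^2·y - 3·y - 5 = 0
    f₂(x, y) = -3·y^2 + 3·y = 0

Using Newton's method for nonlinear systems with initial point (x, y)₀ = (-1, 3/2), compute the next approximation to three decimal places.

(-1.323, 1.125)

At (-1, 3/2): F = (-3.500, -2.250).
Jacobian J = [[8·x·y, 4·x^2 - 3], [0, -6·y + 3]].
At the point, J = [[-12.000, 1.000], [0.000, -6.000]] (det J = 72.000).
Solving J·Δ = −F gives Δ = (-0.323, -0.375).
Then the next iterate is (x, y)₁ = (-1.323, 1.125).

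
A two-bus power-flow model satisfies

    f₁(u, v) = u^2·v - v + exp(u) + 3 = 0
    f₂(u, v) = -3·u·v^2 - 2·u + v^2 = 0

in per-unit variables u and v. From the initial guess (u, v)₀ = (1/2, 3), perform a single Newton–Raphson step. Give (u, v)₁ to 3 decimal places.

(0.183, 4.232)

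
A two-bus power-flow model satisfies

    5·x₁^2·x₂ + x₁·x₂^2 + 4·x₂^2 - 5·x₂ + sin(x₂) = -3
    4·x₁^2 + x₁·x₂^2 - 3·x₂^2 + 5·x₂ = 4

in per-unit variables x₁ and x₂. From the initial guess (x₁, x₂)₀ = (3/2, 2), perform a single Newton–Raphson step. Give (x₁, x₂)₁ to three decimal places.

At (3/2, 2): F = (38.40930, 9.000).
Jacobian J = [[10·x₁·x₂ + x₂^2, 5·x₁^2 + 2·x₁·x₂ + 8·x₂ + cos(x₂) - 5], [8·x₁ + x₂^2, 2·x₁·x₂ - 6·x₂ + 5]].
At the point, J = [[34.000, 27.83385], [16.000, -1.000]] (det J = -479.34165).
Solving J·Δ = −F gives Δ = (-0.603, -0.644).
Then the next iterate is (x₁, x₂)₁ = (0.897, 1.356).

(0.897, 1.356)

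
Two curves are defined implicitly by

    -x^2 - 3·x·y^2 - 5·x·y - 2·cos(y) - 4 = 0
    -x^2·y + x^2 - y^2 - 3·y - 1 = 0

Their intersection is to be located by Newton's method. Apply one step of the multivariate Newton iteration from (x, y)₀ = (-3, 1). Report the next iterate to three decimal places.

(-4.234, 0.643)

At (-3, 1): F = (9.91940, -5.000).
Jacobian J = [[-2·x - 3·y^2 - 5·y, -6·x·y - 5·x + 2·sin(y)], [-2·x·y + 2·x, -x^2 - 2·y - 3]].
At the point, J = [[-2.000, 34.68294], [0.000, -14.000]] (det J = 28.000).
Solving J·Δ = −F gives Δ = (-1.234, -0.357).
Then the next iterate is (x, y)₁ = (-4.234, 0.643).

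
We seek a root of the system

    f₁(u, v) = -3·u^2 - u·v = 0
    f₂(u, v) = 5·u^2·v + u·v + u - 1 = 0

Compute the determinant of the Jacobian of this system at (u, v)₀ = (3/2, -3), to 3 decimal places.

J = [[-6·u - v, -u], [10·u·v + v + 1, 5·u^2 + u]].
At the point, J = [[-6.000, -1.500], [-47.000, 12.750]].
det J = -147.000.

-147.000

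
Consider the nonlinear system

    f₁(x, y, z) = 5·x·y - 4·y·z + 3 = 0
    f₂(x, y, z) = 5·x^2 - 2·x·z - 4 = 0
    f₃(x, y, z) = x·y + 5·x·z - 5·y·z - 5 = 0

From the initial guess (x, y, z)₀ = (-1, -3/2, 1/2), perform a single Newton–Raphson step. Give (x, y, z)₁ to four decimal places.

At (-1, -3/2, 1/2): F = (13.5000, 2.0000, -2.2500).
Jacobian J = [[5·y, 5·x - 4·z, -4·y], [10·x - 2·z, 0, -2·x], [y + 5·z, x - 5·z, 5·x - 5·y]].
At the point, J = [[-7.5000, -7.0000, 6.0000], [-11.0000, 0.0000, 2.0000], [1.0000, -3.5000, 2.5000]] (det J = -28.0000).
Solving J·Δ = −F gives Δ = (4.2500, 16.5536, 22.3750).
Then the next iterate is (x, y, z)₁ = (3.2500, 15.0536, 22.8750).

(3.2500, 15.0536, 22.8750)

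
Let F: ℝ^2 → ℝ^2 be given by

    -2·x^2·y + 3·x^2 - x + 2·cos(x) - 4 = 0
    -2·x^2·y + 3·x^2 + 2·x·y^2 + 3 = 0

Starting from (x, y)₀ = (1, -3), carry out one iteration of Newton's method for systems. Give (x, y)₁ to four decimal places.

(0.9219, -1.0580)

At (1, -3): F = (5.080605, 30.0000).
Jacobian J = [[-4·x·y + 6·x - 2·sin(x) - 1, -2·x^2], [-4·x·y + 6·x + 2·y^2, -2·x^2 + 4·x·y]].
At the point, J = [[15.317058, -2.0000], [36.0000, -14.0000]] (det J = -142.438812).
Solving J·Δ = −F gives Δ = (-0.0781, 1.9420).
Then the next iterate is (x, y)₁ = (0.9219, -1.0580).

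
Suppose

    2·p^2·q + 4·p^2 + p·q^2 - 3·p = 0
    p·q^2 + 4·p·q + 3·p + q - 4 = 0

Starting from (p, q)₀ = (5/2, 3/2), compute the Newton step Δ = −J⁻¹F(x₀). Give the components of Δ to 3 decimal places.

(-0.642, -0.995)

At (5/2, 3/2): F = (41.875, 25.625).
Jacobian J = [[4·p·q + 8·p + q^2 - 3, 2·p^2 + 2·p·q], [q^2 + 4·q + 3, 2·p·q + 4·p + 1]].
At the point, J = [[34.250, 20.000], [11.250, 18.500]] (det J = 408.625).
Solving J·Δ = −F gives Δ = (-0.642, -0.995).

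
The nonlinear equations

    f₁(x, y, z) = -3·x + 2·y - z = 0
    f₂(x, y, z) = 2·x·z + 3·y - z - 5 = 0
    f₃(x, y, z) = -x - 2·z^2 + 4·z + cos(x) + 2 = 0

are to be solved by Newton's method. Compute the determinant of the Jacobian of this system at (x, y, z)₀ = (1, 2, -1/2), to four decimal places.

-51.2074

J = [[-3, 2, -1], [2·z, 3, 2·x - 1], [-sin(x) - 1, 0, -4·z + 4]].
At the point, J = [[-3.0000, 2.0000, -1.0000], [-1.0000, 3.0000, 1.0000], [-1.841471, 0.0000, 6.0000]].
det J = -51.2074.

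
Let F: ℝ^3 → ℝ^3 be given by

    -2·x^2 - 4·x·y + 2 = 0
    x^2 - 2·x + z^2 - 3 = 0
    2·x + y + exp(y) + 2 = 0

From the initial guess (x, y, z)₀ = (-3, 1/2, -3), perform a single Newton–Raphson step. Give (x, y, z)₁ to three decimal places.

At (-3, 1/2, -3): F = (-10.000, 21.000, -1.85128).
Jacobian J = [[-4·x - 4·y, -4·x, 0], [2·x - 2, 0, 2·z], [2, exp(y) + 1, 0]].
At the point, J = [[10.000, 12.000, 0.000], [-8.000, 0.000, -6.000], [2.000, 2.64872, 0.000]] (det J = 14.92328).
Solving J·Δ = −F gives Δ = (1.718, -0.598, 1.210).
Then the next iterate is (x, y, z)₁ = (-1.282, -0.098, -1.790).

(-1.282, -0.098, -1.790)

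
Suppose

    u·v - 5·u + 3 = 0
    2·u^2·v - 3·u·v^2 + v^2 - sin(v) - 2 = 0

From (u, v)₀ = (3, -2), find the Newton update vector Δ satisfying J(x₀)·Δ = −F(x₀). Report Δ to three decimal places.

(-2.859, -0.671)

At (3, -2): F = (-18.000, -69.09070).
Jacobian J = [[v - 5, u], [4·u·v - 3·v^2, 2·u^2 - 6·u·v + 2·v - cos(v)]].
At the point, J = [[-7.000, 3.000], [-36.000, 50.41615]] (det J = -244.91303).
Solving J·Δ = −F gives Δ = (-2.859, -0.671).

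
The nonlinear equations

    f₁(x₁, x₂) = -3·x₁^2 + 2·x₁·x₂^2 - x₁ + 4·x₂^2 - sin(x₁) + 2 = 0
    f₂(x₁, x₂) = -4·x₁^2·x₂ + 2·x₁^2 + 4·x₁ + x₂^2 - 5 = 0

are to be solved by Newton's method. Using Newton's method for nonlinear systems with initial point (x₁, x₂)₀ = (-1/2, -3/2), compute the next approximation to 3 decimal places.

At (-1/2, -3/2): F = (8.97943, -2.750).
Jacobian J = [[-6·x₁ + 2·x₂^2 - cos(x₁) - 1, 4·x₁·x₂ + 8·x₂], [-8·x₁·x₂ + 4·x₁ + 4, -4·x₁^2 + 2·x₂]].
At the point, J = [[5.62242, -9.000], [-4.000, -4.000]] (det J = -58.48967).
Solving J·Δ = −F gives Δ = (-1.037, 0.350).
Then the next iterate is (x₁, x₂)₁ = (-1.537, -1.150).

(-1.537, -1.150)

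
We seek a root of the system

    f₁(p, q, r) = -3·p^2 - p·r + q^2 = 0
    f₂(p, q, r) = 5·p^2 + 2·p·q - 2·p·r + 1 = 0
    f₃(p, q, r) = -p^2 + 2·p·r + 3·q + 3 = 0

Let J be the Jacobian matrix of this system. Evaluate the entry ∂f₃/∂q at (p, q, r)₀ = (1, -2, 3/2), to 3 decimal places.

∂f₃/∂q = 3.
At (1, -2, 3/2) this is 3.000.

3.000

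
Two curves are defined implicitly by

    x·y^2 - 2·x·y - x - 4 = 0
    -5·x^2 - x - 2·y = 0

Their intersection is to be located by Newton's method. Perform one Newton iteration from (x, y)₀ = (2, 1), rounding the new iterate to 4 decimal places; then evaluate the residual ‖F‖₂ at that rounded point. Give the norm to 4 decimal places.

At (2, 1): F = (-8.0000, -24.0000).
Jacobian J = [[y^2 - 2·y - 1, 2·x·y - 2·x], [-10·x - 1, -2]].
At the point, J = [[-2.0000, 0.0000], [-21.0000, -2.0000]] (det J = 4.0000).
Solving J·Δ = −F gives Δ = (-4.0000, 30.0000).
Then the next iterate is (x, y)₁ = (-2.0000, 31.0000).
Re-evaluating at (-2.0000, 31.0000): F = (-1800.0000, -80.0000), so ‖F‖₂ = 1801.7769.

1801.7769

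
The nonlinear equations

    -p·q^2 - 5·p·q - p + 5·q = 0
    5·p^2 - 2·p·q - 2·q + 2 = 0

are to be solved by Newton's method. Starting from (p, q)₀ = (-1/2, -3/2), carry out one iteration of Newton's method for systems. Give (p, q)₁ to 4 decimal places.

(1.9355, -1.6210)

At (-1/2, -3/2): F = (-9.6250, 4.7500).
Jacobian J = [[-q^2 - 5·q - 1, -2·p·q - 5·p + 5], [10·p - 2·q, -2·p - 2]].
At the point, J = [[4.2500, 6.0000], [-2.0000, -1.0000]] (det J = 7.7500).
Solving J·Δ = −F gives Δ = (2.4355, -0.1210).
Then the next iterate is (p, q)₁ = (1.9355, -1.6210).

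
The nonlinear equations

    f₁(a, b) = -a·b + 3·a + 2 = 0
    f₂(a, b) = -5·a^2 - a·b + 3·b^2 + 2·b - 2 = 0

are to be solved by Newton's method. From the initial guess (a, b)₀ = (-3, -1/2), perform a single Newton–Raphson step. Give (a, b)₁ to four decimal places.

(-1.4704, 0.5488)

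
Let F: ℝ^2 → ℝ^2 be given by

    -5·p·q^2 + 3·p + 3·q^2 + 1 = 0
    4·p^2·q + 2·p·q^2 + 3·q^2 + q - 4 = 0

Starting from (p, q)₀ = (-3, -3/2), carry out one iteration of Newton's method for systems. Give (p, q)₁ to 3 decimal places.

At (-3, -3/2): F = (32.500, -66.250).
Jacobian J = [[-5·q^2 + 3, -10·p·q + 6·q], [8·p·q + 2·q^2, 4·p^2 + 4·p·q + 6·q + 1]].
At the point, J = [[-8.250, -54.000], [40.500, 46.000]] (det J = 1807.500).
Solving J·Δ = −F gives Δ = (1.152, 0.426).
Then the next iterate is (p, q)₁ = (-1.848, -1.074).

(-1.848, -1.074)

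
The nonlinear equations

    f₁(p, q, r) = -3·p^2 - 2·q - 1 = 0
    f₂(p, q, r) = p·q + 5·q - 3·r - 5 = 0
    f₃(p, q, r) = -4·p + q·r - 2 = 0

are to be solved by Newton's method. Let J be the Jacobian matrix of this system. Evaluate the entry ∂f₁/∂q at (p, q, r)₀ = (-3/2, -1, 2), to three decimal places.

-2.000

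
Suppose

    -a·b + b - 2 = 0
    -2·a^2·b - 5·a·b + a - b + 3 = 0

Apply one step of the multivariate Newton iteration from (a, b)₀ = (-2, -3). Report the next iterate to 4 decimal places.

(-1.8148, 0.4815)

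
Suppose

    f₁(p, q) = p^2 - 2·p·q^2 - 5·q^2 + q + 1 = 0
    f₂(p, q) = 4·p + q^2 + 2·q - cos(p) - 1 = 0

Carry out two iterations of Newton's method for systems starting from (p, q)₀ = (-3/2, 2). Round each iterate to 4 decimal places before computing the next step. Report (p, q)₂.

(-1.7257, 1.9578)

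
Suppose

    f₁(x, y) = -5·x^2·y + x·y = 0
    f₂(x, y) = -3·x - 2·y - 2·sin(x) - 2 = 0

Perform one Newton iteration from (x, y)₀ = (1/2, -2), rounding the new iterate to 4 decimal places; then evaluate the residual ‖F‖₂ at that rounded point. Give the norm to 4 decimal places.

At (1/2, -2): F = (1.5000, -0.458851).
Jacobian J = [[-10·x·y + y, -5·x^2 + x], [-2·cos(x) - 3, -2]].
At the point, J = [[8.0000, -0.7500], [-4.755165, -2.0000]] (det J = -19.566374).
Solving J·Δ = −F gives Δ = (-0.1709, 0.1769).
Then the next iterate is (x, y)₁ = (0.3291, -1.8231).
Re-evaluating at (0.3291, -1.8231): F = (0.387289, 0.012517), so ‖F‖₂ = 0.3875.

0.3875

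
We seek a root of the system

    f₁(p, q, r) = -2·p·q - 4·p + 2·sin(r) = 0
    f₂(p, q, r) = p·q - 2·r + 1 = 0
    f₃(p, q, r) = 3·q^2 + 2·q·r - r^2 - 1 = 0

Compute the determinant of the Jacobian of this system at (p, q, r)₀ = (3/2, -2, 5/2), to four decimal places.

J = [[-2·q - 4, -2·p, 2·cos(r)], [q, p, -2], [0, 6·q + 2·r, 2·q - 2·r]].
At the point, J = [[0.0000, -3.0000, -1.602287], [-2.0000, 1.5000, -2.0000], [0.0000, -7.0000, -9.0000]].
det J = 31.5680.

31.5680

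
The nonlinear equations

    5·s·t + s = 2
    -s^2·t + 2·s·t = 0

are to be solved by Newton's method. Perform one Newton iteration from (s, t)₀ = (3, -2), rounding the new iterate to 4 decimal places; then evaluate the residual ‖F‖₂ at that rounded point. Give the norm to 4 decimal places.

At (3, -2): F = (-29.0000, 6.0000).
Jacobian J = [[5·t + 1, 5·s], [-2·s·t + 2·t, -s^2 + 2·s]].
At the point, J = [[-9.0000, 15.0000], [8.0000, -3.0000]] (det J = -93.0000).
Solving J·Δ = −F gives Δ = (-0.0323, 1.9140).
Then the next iterate is (s, t)₁ = (2.9677, -0.0860).
Re-evaluating at (2.9677, -0.0860): F = (-0.308411, 0.246979), so ‖F‖₂ = 0.3951.

0.3951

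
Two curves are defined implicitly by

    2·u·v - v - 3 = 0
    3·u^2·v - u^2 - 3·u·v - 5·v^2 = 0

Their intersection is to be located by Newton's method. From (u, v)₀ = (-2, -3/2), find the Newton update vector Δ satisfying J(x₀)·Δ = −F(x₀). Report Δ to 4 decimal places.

At (-2, -3/2): F = (4.5000, -42.2500).
Jacobian J = [[2·v, 2·u - 1], [6·u·v - 2·u - 3·v, 3·u^2 - 3·u - 10·v]].
At the point, J = [[-3.0000, -5.0000], [26.5000, 33.0000]] (det J = 33.5000).
Solving J·Δ = −F gives Δ = (1.8731, -0.2239).

(1.8731, -0.2239)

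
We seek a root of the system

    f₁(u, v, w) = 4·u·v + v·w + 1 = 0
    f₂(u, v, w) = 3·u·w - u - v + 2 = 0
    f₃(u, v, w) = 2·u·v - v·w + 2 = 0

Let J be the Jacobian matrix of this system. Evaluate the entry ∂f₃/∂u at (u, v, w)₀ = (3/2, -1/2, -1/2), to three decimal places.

-1.000

∂f₃/∂u = 2·v.
At (3/2, -1/2, -1/2) this is -1.000.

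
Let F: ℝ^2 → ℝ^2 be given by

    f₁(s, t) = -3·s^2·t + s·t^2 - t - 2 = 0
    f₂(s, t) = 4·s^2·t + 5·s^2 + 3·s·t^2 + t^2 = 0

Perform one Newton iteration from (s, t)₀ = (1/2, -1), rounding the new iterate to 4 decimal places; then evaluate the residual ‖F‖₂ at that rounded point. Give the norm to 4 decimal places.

37.6594

At (1/2, -1): F = (0.2500, 2.7500).
Jacobian J = [[-6·s·t + t^2, -3·s^2 + 2·s·t - 1], [8·s·t + 10·s + 3·t^2, 4·s^2 + 6·s·t + 2·t]].
At the point, J = [[4.0000, -2.7500], [4.0000, -4.0000]] (det J = -5.0000).
Solving J·Δ = −F gives Δ = (1.3125, 2.0000).
Then the next iterate is (s, t)₁ = (1.8125, 1.0000).
Re-evaluating at (1.8125, 1.0000): F = (-11.042969, 36.003906), so ‖F‖₂ = 37.6594.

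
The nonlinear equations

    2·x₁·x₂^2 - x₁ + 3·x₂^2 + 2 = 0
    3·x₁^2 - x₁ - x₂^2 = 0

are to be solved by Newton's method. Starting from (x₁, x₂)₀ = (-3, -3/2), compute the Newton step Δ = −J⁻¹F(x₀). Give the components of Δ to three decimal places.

(1.405, -0.352)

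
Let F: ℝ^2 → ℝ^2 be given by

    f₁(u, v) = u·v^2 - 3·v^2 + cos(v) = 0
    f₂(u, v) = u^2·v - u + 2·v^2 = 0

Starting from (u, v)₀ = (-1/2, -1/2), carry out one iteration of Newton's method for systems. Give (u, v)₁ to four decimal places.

(1.7462, -0.6418)

At (-1/2, -1/2): F = (0.002583, 0.8750).
Jacobian J = [[v^2, 2·u·v - 6·v - sin(v)], [2·u·v - 1, u^2 + 4·v]].
At the point, J = [[0.2500, 3.979426], [-0.5000, -1.7500]] (det J = 1.552213).
Solving J·Δ = −F gives Δ = (2.2462, -0.1418).
Then the next iterate is (u, v)₁ = (1.7462, -0.6418).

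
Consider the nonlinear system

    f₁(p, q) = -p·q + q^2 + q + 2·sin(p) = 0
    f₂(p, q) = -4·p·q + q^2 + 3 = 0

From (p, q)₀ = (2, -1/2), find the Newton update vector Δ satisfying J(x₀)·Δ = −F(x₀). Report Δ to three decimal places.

(1.233, 1.079)

At (2, -1/2): F = (2.56859, 7.250).
Jacobian J = [[-q + 2·cos(p), -p + 2·q + 1], [-4·q, -4·p + 2·q]].
At the point, J = [[-0.33229, -2.000], [2.000, -9.000]] (det J = 6.99064).
Solving J·Δ = −F gives Δ = (1.233, 1.079).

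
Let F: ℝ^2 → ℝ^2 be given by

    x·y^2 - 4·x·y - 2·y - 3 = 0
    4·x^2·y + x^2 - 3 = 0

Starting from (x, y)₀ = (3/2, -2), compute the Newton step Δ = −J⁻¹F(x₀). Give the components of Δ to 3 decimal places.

(-0.492, 0.935)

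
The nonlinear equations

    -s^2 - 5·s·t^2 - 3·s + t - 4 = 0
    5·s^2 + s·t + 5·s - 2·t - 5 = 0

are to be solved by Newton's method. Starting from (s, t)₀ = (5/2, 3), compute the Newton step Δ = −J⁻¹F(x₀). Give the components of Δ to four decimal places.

At (5/2, 3): F = (-127.2500, 40.2500).
Jacobian J = [[-2·s - 5·t^2 - 3, -10·s·t + 1], [10·s + t + 5, s - 2]].
At the point, J = [[-53.0000, -74.0000], [33.0000, 0.5000]] (det J = 2415.5000).
Solving J·Δ = −F gives Δ = (-1.2067, -0.8553).

(-1.2067, -0.8553)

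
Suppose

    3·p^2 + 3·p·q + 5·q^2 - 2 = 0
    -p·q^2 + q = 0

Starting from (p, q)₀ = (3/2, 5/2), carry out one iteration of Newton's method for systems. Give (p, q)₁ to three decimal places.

At (3/2, 5/2): F = (47.250, -6.875).
Jacobian J = [[6·p + 3·q, 3·p + 10·q], [-q^2, -2·p·q + 1]].
At the point, J = [[16.500, 29.500], [-6.250, -6.500]] (det J = 77.125).
Solving J·Δ = −F gives Δ = (1.353, -2.358).
Then the next iterate is (p, q)₁ = (2.853, 0.142).

(2.853, 0.142)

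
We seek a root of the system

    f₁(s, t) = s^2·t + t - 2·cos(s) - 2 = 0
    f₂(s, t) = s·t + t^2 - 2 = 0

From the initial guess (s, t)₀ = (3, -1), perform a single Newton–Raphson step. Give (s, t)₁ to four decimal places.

(-4.0010, -4.0010)

At (3, -1): F = (-10.020015, -4.0000).
Jacobian J = [[2·s·t + 2·sin(s), s^2 + 1], [t, s + 2·t]].
At the point, J = [[-5.717760, 10.0000], [-1.0000, 1.0000]] (det J = 4.282240).
Solving J·Δ = −F gives Δ = (-7.0010, -3.0010).
Then the next iterate is (s, t)₁ = (-4.0010, -4.0010).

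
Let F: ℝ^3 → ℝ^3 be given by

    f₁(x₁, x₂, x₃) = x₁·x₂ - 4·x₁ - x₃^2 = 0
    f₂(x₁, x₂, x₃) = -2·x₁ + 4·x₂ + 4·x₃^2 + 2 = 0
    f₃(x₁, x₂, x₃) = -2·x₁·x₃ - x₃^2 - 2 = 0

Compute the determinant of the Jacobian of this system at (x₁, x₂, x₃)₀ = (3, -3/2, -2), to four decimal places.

J = [[x₂ - 4, x₁, -2·x₃], [-2, 4, 8·x₃], [-2·x₃, 0, -2·x₁ - 2·x₃]].
At the point, J = [[-5.5000, 3.0000, 4.0000], [-2.0000, 4.0000, -16.0000], [4.0000, 0.0000, -2.0000]].
det J = -224.0000.

-224.0000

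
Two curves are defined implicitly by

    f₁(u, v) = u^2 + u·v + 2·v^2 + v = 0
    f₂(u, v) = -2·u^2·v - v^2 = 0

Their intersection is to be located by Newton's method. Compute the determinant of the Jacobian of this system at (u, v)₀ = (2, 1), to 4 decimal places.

J = [[2·u + v, u + 4·v + 1], [-4·u·v, -2·u^2 - 2·v]].
At the point, J = [[5.0000, 7.0000], [-8.0000, -10.0000]].
det J = 6.0000.

6.0000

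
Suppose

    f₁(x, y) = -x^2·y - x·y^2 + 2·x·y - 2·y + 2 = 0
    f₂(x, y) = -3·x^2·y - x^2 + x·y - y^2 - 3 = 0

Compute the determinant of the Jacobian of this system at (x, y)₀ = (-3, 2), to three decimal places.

-188.000

J = [[-2·x·y - y^2 + 2·y, -x^2 - 2·x·y + 2·x - 2], [-6·x·y - 2·x + y, -3·x^2 + x - 2·y]].
At the point, J = [[12.000, -5.000], [44.000, -34.000]].
det J = -188.000.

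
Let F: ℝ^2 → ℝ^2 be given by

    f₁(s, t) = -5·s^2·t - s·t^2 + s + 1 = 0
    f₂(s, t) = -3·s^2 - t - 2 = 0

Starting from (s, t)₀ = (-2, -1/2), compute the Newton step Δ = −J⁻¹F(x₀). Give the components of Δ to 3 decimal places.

(1.122, -0.040)

At (-2, -1/2): F = (9.500, -13.500).
Jacobian J = [[-10·s·t - t^2 + 1, -5·s^2 - 2·s·t], [-6·s, -1]].
At the point, J = [[-9.250, -22.000], [12.000, -1.000]] (det J = 273.250).
Solving J·Δ = −F gives Δ = (1.122, -0.040).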